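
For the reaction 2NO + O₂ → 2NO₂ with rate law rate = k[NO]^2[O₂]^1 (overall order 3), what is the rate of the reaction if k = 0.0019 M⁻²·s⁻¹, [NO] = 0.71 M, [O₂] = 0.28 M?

0.0002682 M/s

Step 1: The rate law is rate = k[NO]^2[O₂]^1, overall order = 2+1 = 3
Step 2: Substitute values: rate = 0.0019 × (0.71)^2 × (0.28)^1
Step 3: rate = 0.0019 × 0.5041 × 0.28 = 0.000268181 M/s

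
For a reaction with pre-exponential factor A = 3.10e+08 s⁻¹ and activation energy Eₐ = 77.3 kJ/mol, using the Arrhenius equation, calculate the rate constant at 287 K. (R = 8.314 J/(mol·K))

2.64e-06 s⁻¹

Step 1: Use the Arrhenius equation: k = A × exp(-Eₐ/RT)
Step 2: Convert Eₐ to J/mol: 77.3 kJ/mol = 77300 J/mol
Step 3: Calculate the exponent: -Eₐ/(RT) = -77300/(8.314 × 287) = -32.39572
Step 4: k = 3.10e+08 × exp(-32.39572)
Step 5: k = 3.10e+08 × 8.52546e-15 = 2.6429e-06 s⁻¹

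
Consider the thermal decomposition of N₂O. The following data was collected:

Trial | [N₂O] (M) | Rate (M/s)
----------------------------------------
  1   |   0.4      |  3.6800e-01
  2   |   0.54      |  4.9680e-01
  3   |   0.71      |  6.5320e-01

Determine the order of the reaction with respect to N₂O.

first order (1)

Step 1: Compare trials to find order n where rate₂/rate₁ = ([N₂O]₂/[N₂O]₁)^n
Step 2: rate₂/rate₁ = 4.9680e-01/3.6800e-01 = 1.35
Step 3: [N₂O]₂/[N₂O]₁ = 0.54/0.4 = 1.35
Step 4: n = ln(1.35)/ln(1.35) = 1.00 ≈ 1
Step 5: The reaction is first order in N₂O.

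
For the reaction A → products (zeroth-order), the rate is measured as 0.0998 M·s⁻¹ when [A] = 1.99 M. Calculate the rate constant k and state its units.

0.0998 M·s⁻¹

Step 1: For a zeroth-order reaction, rate = k (independent of concentration).
Step 2: k = rate = 0.0998 M·s⁻¹.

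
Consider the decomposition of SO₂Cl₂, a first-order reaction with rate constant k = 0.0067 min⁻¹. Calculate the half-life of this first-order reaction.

103.5 min

Step 1: For a first-order reaction, t₁/₂ = ln(2)/k
Step 2: t₁/₂ = ln(2)/0.0067
Step 3: t₁/₂ = 0.6931/0.0067 = 103.5 min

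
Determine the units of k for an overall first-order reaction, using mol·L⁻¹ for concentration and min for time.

min⁻¹

Step 1: For overall order n, rate = k × (concentration)^n.
Step 2: Rate has units mol·L⁻¹·min⁻¹; concentration term has units (mol·L⁻¹)^1.
Step 3: k = rate / (concentration)^n, so units of k = (mol·L⁻¹)^(1-1)·min⁻¹ = min⁻¹.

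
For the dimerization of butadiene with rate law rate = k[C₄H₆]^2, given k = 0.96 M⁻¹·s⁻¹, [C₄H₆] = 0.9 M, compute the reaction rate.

0.7776 M/s

Step 1: Identify the rate law: rate = k[C₄H₆]^2
Step 2: Substitute values: rate = 0.96 × (0.9)^2
Step 3: Calculate: rate = 0.96 × 0.81 = 0.7776 M/s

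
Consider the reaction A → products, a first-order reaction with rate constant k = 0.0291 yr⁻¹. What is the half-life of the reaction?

23.82 yr

Step 1: For a first-order reaction, t₁/₂ = ln(2)/k
Step 2: t₁/₂ = ln(2)/0.0291
Step 3: t₁/₂ = 0.6931/0.0291 = 23.82 yr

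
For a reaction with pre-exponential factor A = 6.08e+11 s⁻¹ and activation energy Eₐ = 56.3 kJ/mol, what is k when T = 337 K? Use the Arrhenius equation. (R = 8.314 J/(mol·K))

1.14e+03 s⁻¹

Step 1: Use the Arrhenius equation: k = A × exp(-Eₐ/RT)
Step 2: Convert Eₐ to J/mol: 56.3 kJ/mol = 56300 J/mol
Step 3: Calculate the exponent: -Eₐ/(RT) = -56300/(8.314 × 337) = -20.09410
Step 4: k = 6.08e+11 × exp(-20.09410)
Step 5: k = 6.08e+11 × 1.87604e-09 = 1.1406e+03 s⁻¹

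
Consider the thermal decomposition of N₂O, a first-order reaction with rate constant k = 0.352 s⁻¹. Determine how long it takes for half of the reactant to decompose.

1.969 s

Step 1: For a first-order reaction, t₁/₂ = ln(2)/k
Step 2: t₁/₂ = ln(2)/0.352
Step 3: t₁/₂ = 0.6931/0.352 = 1.969 s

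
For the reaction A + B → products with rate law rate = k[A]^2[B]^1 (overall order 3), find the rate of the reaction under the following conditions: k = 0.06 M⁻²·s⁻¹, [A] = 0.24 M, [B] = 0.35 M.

0.00121 M/s

Step 1: The rate law is rate = k[A]^2[B]^1, overall order = 2+1 = 3
Step 2: Substitute values: rate = 0.06 × (0.24)^2 × (0.35)^1
Step 3: rate = 0.06 × 0.0576 × 0.35 = 0.0012096 M/s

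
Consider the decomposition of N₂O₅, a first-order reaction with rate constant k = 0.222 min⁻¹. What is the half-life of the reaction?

3.122 min

Step 1: For a first-order reaction, t₁/₂ = ln(2)/k
Step 2: t₁/₂ = ln(2)/0.222
Step 3: t₁/₂ = 0.6931/0.222 = 3.122 min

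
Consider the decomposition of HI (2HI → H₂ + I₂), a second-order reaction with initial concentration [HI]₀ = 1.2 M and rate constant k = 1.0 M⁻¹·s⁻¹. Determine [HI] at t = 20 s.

0.048 M

Step 1: For a second-order reaction: 1/[HI] = 1/[HI]₀ + kt
Step 2: 1/[HI] = 1/1.2 + 1.0 × 20
Step 3: 1/[HI] = 0.8333 + 20 = 20.83
Step 4: [HI] = 1/20.83 = 0.048 M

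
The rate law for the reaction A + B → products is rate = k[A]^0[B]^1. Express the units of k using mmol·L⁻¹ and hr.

hr⁻¹

Step 1: Overall order = 0 + 1 = 1.
Step 2: rate has units mmol·L⁻¹·hr⁻¹; [A]^0[B]^1 has units (mmol·L⁻¹)^1.
Step 3: k = rate/([A]^0[B]^1), so units of k = (mmol·L⁻¹)^(1-1)·hr⁻¹ = hr⁻¹.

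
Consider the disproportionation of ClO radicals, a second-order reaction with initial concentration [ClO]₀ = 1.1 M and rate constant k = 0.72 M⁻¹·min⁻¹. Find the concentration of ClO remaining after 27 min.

0.04914 M

Step 1: For a second-order reaction: 1/[ClO] = 1/[ClO]₀ + kt
Step 2: 1/[ClO] = 1/1.1 + 0.72 × 27
Step 3: 1/[ClO] = 0.9091 + 19.44 = 20.35
Step 4: [ClO] = 1/20.35 = 0.04914 M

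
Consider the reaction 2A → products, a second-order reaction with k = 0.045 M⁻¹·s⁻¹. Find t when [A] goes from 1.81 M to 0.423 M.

40.26 s

Step 1: For second-order: t = (1/[A] - 1/[A]₀)/k
Step 2: t = (1/0.423 - 1/1.81)/0.045
Step 3: t = (2.364 - 0.5525)/0.045
Step 4: t = 1.812/0.045 = 40.26 s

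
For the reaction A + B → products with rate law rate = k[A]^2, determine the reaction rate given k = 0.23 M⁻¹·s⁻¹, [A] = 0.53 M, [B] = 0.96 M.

0.06461 M/s

Step 1: The rate law is rate = k[A]^2
Step 2: Note that the rate does not depend on [B] (zero order in B).
Step 3: rate = 0.23 × (0.53)^2 = 0.064607 M/s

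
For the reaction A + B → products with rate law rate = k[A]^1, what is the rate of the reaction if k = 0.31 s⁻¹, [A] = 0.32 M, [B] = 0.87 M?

0.0992 M/s

Step 1: The rate law is rate = k[A]^1
Step 2: Note that the rate does not depend on [B] (zero order in B).
Step 3: rate = 0.31 × (0.32)^1 = 0.0992 M/s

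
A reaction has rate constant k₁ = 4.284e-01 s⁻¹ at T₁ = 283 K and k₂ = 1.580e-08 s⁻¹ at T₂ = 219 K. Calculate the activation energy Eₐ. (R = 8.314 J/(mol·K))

137.8 kJ/mol

Step 1: Use the two-temperature Arrhenius form: ln(k₂/k₁) = -Eₐ/R × (1/T₂ - 1/T₁)
Step 2: ln(k₂/k₁) = ln(1.580e-08/4.284e-01) = ln(3.68814e-08) = -17.1156
Step 3: 1/T₂ - 1/T₁ = 1/219 - 1/283 = 1.032641e-03 K⁻¹
Step 4: Eₐ = -R × ln(k₂/k₁) / (1/T₂ - 1/T₁) = -8.314 × -17.1156 / 1.032641e-03
Step 5: Eₐ = 1.3780e+05 J/mol = 137.8 kJ/mol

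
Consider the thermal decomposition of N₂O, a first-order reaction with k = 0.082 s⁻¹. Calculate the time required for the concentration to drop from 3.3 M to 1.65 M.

8.453 s

Step 1: For first-order: t = ln([N₂O]₀/[N₂O])/k
Step 2: t = ln(3.3/1.65)/0.082
Step 3: t = ln(2)/0.082
Step 4: t = 0.6931/0.082 = 8.453 s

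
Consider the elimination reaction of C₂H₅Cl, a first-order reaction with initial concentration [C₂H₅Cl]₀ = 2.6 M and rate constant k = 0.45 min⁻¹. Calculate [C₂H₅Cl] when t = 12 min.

0.01174 M

Step 1: For a first-order reaction: [C₂H₅Cl] = [C₂H₅Cl]₀ × e^(-kt)
Step 2: [C₂H₅Cl] = 2.6 × e^(-0.45 × 12)
Step 3: [C₂H₅Cl] = 2.6 × e^(-5.4)
Step 4: [C₂H₅Cl] = 2.6 × 0.00451658 = 0.01174 M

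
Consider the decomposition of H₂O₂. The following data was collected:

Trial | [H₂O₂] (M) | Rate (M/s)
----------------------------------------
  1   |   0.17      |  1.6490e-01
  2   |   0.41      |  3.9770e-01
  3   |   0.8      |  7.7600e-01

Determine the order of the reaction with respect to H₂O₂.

first order (1)

Step 1: Compare trials to find order n where rate₂/rate₁ = ([H₂O₂]₂/[H₂O₂]₁)^n
Step 2: rate₂/rate₁ = 3.9770e-01/1.6490e-01 = 2.412
Step 3: [H₂O₂]₂/[H₂O₂]₁ = 0.41/0.17 = 2.412
Step 4: n = ln(2.412)/ln(2.412) = 1.00 ≈ 1
Step 5: The reaction is first order in H₂O₂.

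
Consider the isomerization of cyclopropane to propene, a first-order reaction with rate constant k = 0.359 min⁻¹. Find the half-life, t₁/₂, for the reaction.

1.931 min

Step 1: For a first-order reaction, t₁/₂ = ln(2)/k
Step 2: t₁/₂ = ln(2)/0.359
Step 3: t₁/₂ = 0.6931/0.359 = 1.931 min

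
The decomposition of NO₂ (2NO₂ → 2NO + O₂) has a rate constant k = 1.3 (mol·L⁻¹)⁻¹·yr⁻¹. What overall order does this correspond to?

second order (2)

Step 1: The units of k for an nth-order reaction are (concentration)^(1-n)·(time)⁻¹.
Step 2: Here k has units (mol·L⁻¹)⁻¹·yr⁻¹, so the concentration exponent is -1.
Step 3: 1 - n = -1 ⇒ n = 2. The reaction is second order.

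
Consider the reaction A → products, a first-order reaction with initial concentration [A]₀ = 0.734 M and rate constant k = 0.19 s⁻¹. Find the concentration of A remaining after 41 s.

0.0003038 M

Step 1: For a first-order reaction: [A] = [A]₀ × e^(-kt)
Step 2: [A] = 0.734 × e^(-0.19 × 41)
Step 3: [A] = 0.734 × e^(-7.79)
Step 4: [A] = 0.734 × 0.000413853 = 0.0003038 M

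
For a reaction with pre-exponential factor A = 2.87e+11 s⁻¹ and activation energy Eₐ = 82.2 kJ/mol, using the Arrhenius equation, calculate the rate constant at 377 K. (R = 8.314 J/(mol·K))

1.17e+00 s⁻¹

Step 1: Use the Arrhenius equation: k = A × exp(-Eₐ/RT)
Step 2: Convert Eₐ to J/mol: 82.2 kJ/mol = 82200 J/mol
Step 3: Calculate the exponent: -Eₐ/(RT) = -82200/(8.314 × 377) = -26.22530
Step 4: k = 2.87e+11 × exp(-26.22530)
Step 5: k = 2.87e+11 × 4.07847e-12 = 1.1705e+00 s⁻¹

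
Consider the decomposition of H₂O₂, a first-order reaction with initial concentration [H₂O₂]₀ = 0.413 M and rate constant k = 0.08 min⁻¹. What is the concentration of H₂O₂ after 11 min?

0.1713 M

Step 1: For a first-order reaction: [H₂O₂] = [H₂O₂]₀ × e^(-kt)
Step 2: [H₂O₂] = 0.413 × e^(-0.08 × 11)
Step 3: [H₂O₂] = 0.413 × e^(-0.88)
Step 4: [H₂O₂] = 0.413 × 0.414783 = 0.1713 M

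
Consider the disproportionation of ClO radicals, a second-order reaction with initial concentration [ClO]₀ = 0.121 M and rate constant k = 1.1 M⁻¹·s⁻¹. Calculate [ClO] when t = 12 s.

0.04659 M

Step 1: For a second-order reaction: 1/[ClO] = 1/[ClO]₀ + kt
Step 2: 1/[ClO] = 1/0.121 + 1.1 × 12
Step 3: 1/[ClO] = 8.264 + 13.2 = 21.46
Step 4: [ClO] = 1/21.46 = 0.04659 M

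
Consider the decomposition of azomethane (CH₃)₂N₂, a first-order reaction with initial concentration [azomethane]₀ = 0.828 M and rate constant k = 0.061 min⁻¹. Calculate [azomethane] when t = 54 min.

0.03072 M

Step 1: For a first-order reaction: [azomethane] = [azomethane]₀ × e^(-kt)
Step 2: [azomethane] = 0.828 × e^(-0.061 × 54)
Step 3: [azomethane] = 0.828 × e^(-3.294)
Step 4: [azomethane] = 0.828 × 0.0371051 = 0.03072 M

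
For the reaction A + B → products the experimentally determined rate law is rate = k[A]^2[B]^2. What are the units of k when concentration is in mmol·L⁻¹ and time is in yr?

(mmol·L⁻¹)⁻³·yr⁻¹

Step 1: Overall order = 2 + 2 = 4.
Step 2: rate has units mmol·L⁻¹·yr⁻¹; [A]^2[B]^2 has units (mmol·L⁻¹)^4.
Step 3: k = rate/([A]^2[B]^2), so units of k = (mmol·L⁻¹)^(1-4)·yr⁻¹ = (mmol·L⁻¹)⁻³·yr⁻¹.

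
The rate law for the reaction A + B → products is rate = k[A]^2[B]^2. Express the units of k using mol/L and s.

(mol/L)⁻³·s⁻¹

Step 1: Overall order = 2 + 2 = 4.
Step 2: rate has units mol/L·s⁻¹; [A]^2[B]^2 has units (mol/L)^4.
Step 3: k = rate/([A]^2[B]^2), so units of k = (mol/L)^(1-4)·s⁻¹ = (mol/L)⁻³·s⁻¹.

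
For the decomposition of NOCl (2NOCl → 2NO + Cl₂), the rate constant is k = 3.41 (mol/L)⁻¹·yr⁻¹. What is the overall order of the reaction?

second order (2)

Step 1: The units of k for an nth-order reaction are (concentration)^(1-n)·(time)⁻¹.
Step 2: Here k has units (mol/L)⁻¹·yr⁻¹, so the concentration exponent is -1.
Step 3: 1 - n = -1 ⇒ n = 2. The reaction is second order.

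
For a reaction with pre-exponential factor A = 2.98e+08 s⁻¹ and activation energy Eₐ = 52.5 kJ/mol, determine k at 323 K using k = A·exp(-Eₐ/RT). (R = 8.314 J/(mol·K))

9.63e-01 s⁻¹

Step 1: Use the Arrhenius equation: k = A × exp(-Eₐ/RT)
Step 2: Convert Eₐ to J/mol: 52.5 kJ/mol = 52500 J/mol
Step 3: Calculate the exponent: -Eₐ/(RT) = -52500/(8.314 × 323) = -19.55000
Step 4: k = 2.98e+08 × exp(-19.55000)
Step 5: k = 2.98e+08 × 3.23253e-09 = 9.6329e-01 s⁻¹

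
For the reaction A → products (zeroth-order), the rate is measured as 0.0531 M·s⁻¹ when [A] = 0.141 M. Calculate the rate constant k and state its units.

0.0531 M·s⁻¹

Step 1: For a zeroth-order reaction, rate = k (independent of concentration).
Step 2: k = rate = 0.0531 M·s⁻¹.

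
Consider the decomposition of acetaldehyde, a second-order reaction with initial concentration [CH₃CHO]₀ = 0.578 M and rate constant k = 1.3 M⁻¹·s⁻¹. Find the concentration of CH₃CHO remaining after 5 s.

0.1215 M

Step 1: For a second-order reaction: 1/[CH₃CHO] = 1/[CH₃CHO]₀ + kt
Step 2: 1/[CH₃CHO] = 1/0.578 + 1.3 × 5
Step 3: 1/[CH₃CHO] = 1.73 + 6.5 = 8.23
Step 4: [CH₃CHO] = 1/8.23 = 0.1215 M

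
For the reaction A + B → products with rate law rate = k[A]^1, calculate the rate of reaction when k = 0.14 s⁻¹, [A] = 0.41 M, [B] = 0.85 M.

0.0574 M/s

Step 1: The rate law is rate = k[A]^1
Step 2: Note that the rate does not depend on [B] (zero order in B).
Step 3: rate = 0.14 × (0.41)^1 = 0.0574 M/s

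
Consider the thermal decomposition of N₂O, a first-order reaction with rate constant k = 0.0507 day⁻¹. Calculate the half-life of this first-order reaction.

13.67 day

Step 1: For a first-order reaction, t₁/₂ = ln(2)/k
Step 2: t₁/₂ = ln(2)/0.0507
Step 3: t₁/₂ = 0.6931/0.0507 = 13.67 day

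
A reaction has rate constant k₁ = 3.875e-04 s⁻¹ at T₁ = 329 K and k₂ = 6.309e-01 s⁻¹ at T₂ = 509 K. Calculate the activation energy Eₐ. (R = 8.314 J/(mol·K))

57.2 kJ/mol

Step 1: Use the two-temperature Arrhenius form: ln(k₂/k₁) = -Eₐ/R × (1/T₂ - 1/T₁)
Step 2: ln(k₂/k₁) = ln(6.309e-01/3.875e-04) = ln(1628.13) = 7.39519
Step 3: 1/T₂ - 1/T₁ = 1/509 - 1/329 = -1.074877e-03 K⁻¹
Step 4: Eₐ = -R × ln(k₂/k₁) / (1/T₂ - 1/T₁) = -8.314 × 7.39519 / -1.074877e-03
Step 5: Eₐ = 5.7201e+04 J/mol = 57.2 kJ/mol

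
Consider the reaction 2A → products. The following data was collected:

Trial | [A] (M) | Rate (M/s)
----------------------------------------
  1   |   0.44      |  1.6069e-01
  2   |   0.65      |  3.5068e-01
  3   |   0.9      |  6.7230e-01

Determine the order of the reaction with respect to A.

second order (2)

Step 1: Compare trials to find order n where rate₂/rate₁ = ([A]₂/[A]₁)^n
Step 2: rate₂/rate₁ = 3.5068e-01/1.6069e-01 = 2.182
Step 3: [A]₂/[A]₁ = 0.65/0.44 = 1.477
Step 4: n = ln(2.182)/ln(1.477) = 2.00 ≈ 2
Step 5: The reaction is second order in A.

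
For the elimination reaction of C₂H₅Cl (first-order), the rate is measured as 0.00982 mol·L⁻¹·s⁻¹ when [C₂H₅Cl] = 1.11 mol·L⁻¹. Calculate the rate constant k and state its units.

0.008847 s⁻¹

Step 1: rate = k[C₂H₅Cl]^1, so k = rate / [C₂H₅Cl]^1.
Step 2: k = 0.00982 / (1.11)^1 = 0.00982 / 1.11.
Step 3: k = 0.008847 s⁻¹.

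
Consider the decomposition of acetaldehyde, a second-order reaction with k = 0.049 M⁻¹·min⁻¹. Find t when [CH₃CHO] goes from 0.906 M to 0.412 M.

27.01 min

Step 1: For second-order: t = (1/[CH₃CHO] - 1/[CH₃CHO]₀)/k
Step 2: t = (1/0.412 - 1/0.906)/0.049
Step 3: t = (2.427 - 1.104)/0.049
Step 4: t = 1.323/0.049 = 27.01 min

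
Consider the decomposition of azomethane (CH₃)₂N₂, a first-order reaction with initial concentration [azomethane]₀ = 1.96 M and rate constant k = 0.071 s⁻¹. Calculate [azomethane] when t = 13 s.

0.7788 M

Step 1: For a first-order reaction: [azomethane] = [azomethane]₀ × e^(-kt)
Step 2: [azomethane] = 1.96 × e^(-0.071 × 13)
Step 3: [azomethane] = 1.96 × e^(-0.923)
Step 4: [azomethane] = 1.96 × 0.397325 = 0.7788 M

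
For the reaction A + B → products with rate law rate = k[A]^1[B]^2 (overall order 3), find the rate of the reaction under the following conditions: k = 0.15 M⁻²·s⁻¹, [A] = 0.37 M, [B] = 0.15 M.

0.001249 M/s

Step 1: The rate law is rate = k[A]^1[B]^2, overall order = 1+2 = 3
Step 2: Substitute values: rate = 0.15 × (0.37)^1 × (0.15)^2
Step 3: rate = 0.15 × 0.37 × 0.0225 = 0.00124875 M/s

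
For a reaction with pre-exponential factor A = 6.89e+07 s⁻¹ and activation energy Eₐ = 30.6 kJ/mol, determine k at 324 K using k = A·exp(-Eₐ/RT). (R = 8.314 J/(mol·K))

8.03e+02 s⁻¹

Step 1: Use the Arrhenius equation: k = A × exp(-Eₐ/RT)
Step 2: Convert Eₐ to J/mol: 30.6 kJ/mol = 30600 J/mol
Step 3: Calculate the exponent: -Eₐ/(RT) = -30600/(8.314 × 324) = -11.35969
Step 4: k = 6.89e+07 × exp(-11.35969)
Step 5: k = 6.89e+07 × 1.16560e-05 = 8.0310e+02 s⁻¹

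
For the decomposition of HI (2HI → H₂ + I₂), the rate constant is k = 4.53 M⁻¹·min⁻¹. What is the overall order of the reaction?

second order (2)

Step 1: The units of k for an nth-order reaction are (concentration)^(1-n)·(time)⁻¹.
Step 2: Here k has units M⁻¹·min⁻¹, so the concentration exponent is -1.
Step 3: 1 - n = -1 ⇒ n = 2. The reaction is second order.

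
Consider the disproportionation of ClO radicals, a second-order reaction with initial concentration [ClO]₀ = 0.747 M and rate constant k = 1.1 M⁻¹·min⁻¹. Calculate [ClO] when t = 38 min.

0.02318 M

Step 1: For a second-order reaction: 1/[ClO] = 1/[ClO]₀ + kt
Step 2: 1/[ClO] = 1/0.747 + 1.1 × 38
Step 3: 1/[ClO] = 1.339 + 41.8 = 43.14
Step 4: [ClO] = 1/43.14 = 0.02318 M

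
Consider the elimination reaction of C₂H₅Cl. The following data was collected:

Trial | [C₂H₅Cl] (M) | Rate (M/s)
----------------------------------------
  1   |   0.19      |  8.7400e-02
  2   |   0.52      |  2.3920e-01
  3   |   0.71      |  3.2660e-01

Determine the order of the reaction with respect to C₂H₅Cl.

first order (1)

Step 1: Compare trials to find order n where rate₂/rate₁ = ([C₂H₅Cl]₂/[C₂H₅Cl]₁)^n
Step 2: rate₂/rate₁ = 2.3920e-01/8.7400e-02 = 2.737
Step 3: [C₂H₅Cl]₂/[C₂H₅Cl]₁ = 0.52/0.19 = 2.737
Step 4: n = ln(2.737)/ln(2.737) = 1.00 ≈ 1
Step 5: The reaction is first order in C₂H₅Cl.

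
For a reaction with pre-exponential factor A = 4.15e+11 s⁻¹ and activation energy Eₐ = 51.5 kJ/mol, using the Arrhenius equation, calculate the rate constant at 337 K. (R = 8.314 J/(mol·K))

4.32e+03 s⁻¹

Step 1: Use the Arrhenius equation: k = A × exp(-Eₐ/RT)
Step 2: Convert Eₐ to J/mol: 51.5 kJ/mol = 51500 J/mol
Step 3: Calculate the exponent: -Eₐ/(RT) = -51500/(8.314 × 337) = -18.38092
Step 4: k = 4.15e+11 × exp(-18.38092)
Step 5: k = 4.15e+11 × 1.04056e-08 = 4.3183e+03 s⁻¹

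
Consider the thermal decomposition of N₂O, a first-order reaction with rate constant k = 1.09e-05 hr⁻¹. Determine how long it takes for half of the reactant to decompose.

6.359e+04 hr

Step 1: For a first-order reaction, t₁/₂ = ln(2)/k
Step 2: t₁/₂ = ln(2)/1.09e-05
Step 3: t₁/₂ = 0.6931/1.09e-05 = 6.359e+04 hr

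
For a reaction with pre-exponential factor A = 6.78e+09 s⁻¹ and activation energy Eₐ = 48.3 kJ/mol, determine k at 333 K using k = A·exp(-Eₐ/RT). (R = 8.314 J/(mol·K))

1.80e+02 s⁻¹

Step 1: Use the Arrhenius equation: k = A × exp(-Eₐ/RT)
Step 2: Convert Eₐ to J/mol: 48.3 kJ/mol = 48300 J/mol
Step 3: Calculate the exponent: -Eₐ/(RT) = -48300/(8.314 × 333) = -17.44588
Step 4: k = 6.78e+09 × exp(-17.44588)
Step 5: k = 6.78e+09 × 2.65064e-08 = 1.7971e+02 s⁻¹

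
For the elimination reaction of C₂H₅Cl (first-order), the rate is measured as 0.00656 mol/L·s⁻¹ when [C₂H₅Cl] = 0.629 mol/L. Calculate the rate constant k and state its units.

0.01043 s⁻¹

Step 1: rate = k[C₂H₅Cl]^1, so k = rate / [C₂H₅Cl]^1.
Step 2: k = 0.00656 / (0.629)^1 = 0.00656 / 0.629.
Step 3: k = 0.01043 s⁻¹.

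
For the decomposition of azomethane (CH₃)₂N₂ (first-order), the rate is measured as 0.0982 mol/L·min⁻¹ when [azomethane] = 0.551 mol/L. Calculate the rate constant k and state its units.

0.1782 min⁻¹

Step 1: rate = k[azomethane]^1, so k = rate / [azomethane]^1.
Step 2: k = 0.0982 / (0.551)^1 = 0.0982 / 0.551.
Step 3: k = 0.1782 min⁻¹.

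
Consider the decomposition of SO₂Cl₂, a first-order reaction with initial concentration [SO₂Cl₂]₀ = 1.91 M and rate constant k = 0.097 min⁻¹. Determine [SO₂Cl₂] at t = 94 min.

0.0002095 M

Step 1: For a first-order reaction: [SO₂Cl₂] = [SO₂Cl₂]₀ × e^(-kt)
Step 2: [SO₂Cl₂] = 1.91 × e^(-0.097 × 94)
Step 3: [SO₂Cl₂] = 1.91 × e^(-9.118)
Step 4: [SO₂Cl₂] = 1.91 × 0.000109674 = 0.0002095 M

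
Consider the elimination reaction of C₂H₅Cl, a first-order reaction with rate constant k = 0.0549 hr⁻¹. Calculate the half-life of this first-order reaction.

12.63 hr

Step 1: For a first-order reaction, t₁/₂ = ln(2)/k
Step 2: t₁/₂ = ln(2)/0.0549
Step 3: t₁/₂ = 0.6931/0.0549 = 12.63 hr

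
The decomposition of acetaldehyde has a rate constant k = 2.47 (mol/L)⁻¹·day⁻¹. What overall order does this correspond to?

second order (2)

Step 1: The units of k for an nth-order reaction are (concentration)^(1-n)·(time)⁻¹.
Step 2: Here k has units (mol/L)⁻¹·day⁻¹, so the concentration exponent is -1.
Step 3: 1 - n = -1 ⇒ n = 2. The reaction is second order.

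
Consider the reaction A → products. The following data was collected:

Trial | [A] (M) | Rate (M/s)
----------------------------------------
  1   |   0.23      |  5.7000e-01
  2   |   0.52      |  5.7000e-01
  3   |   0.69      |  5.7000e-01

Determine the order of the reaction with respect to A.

zeroth order (0)

Step 1: Compare trials - when concentration changes, rate stays constant.
Step 2: rate₂/rate₁ = 5.7000e-01/5.7000e-01 = 1
Step 3: [A]₂/[A]₁ = 0.52/0.23 = 2.261
Step 4: Since rate ratio ≈ (conc ratio)^0, the reaction is zeroth order.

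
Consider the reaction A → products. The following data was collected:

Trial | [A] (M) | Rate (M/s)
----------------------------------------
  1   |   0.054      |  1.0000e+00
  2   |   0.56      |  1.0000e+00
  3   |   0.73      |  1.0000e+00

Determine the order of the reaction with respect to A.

zeroth order (0)

Step 1: Compare trials - when concentration changes, rate stays constant.
Step 2: rate₂/rate₁ = 1.0000e+00/1.0000e+00 = 1
Step 3: [A]₂/[A]₁ = 0.56/0.054 = 10.37
Step 4: Since rate ratio ≈ (conc ratio)^0, the reaction is zeroth order.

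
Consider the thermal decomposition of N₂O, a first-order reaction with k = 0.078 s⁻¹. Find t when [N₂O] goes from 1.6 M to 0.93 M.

6.956 s

Step 1: For first-order: t = ln([N₂O]₀/[N₂O])/k
Step 2: t = ln(1.6/0.93)/0.078
Step 3: t = ln(1.72)/0.078
Step 4: t = 0.5426/0.078 = 6.956 s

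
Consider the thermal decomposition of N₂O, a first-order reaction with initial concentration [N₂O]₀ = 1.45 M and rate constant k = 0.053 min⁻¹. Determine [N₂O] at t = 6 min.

1.055 M

Step 1: For a first-order reaction: [N₂O] = [N₂O]₀ × e^(-kt)
Step 2: [N₂O] = 1.45 × e^(-0.053 × 6)
Step 3: [N₂O] = 1.45 × e^(-0.318)
Step 4: [N₂O] = 1.45 × 0.727603 = 1.055 M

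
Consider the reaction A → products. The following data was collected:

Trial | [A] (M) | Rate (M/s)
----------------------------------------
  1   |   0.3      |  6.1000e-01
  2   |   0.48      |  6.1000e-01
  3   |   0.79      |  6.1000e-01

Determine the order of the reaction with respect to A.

zeroth order (0)

Step 1: Compare trials - when concentration changes, rate stays constant.
Step 2: rate₂/rate₁ = 6.1000e-01/6.1000e-01 = 1
Step 3: [A]₂/[A]₁ = 0.48/0.3 = 1.6
Step 4: Since rate ratio ≈ (conc ratio)^0, the reaction is zeroth order.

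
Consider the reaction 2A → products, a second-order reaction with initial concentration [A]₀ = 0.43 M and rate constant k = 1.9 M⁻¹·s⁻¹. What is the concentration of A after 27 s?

0.01865 M

Step 1: For a second-order reaction: 1/[A] = 1/[A]₀ + kt
Step 2: 1/[A] = 1/0.43 + 1.9 × 27
Step 3: 1/[A] = 2.326 + 51.3 = 53.63
Step 4: [A] = 1/53.63 = 0.01865 M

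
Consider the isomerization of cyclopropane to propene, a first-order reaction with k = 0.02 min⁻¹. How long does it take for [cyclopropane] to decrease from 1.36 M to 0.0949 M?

133.1 min

Step 1: For first-order: t = ln([cyclopropane]₀/[cyclopropane])/k
Step 2: t = ln(1.36/0.0949)/0.02
Step 3: t = ln(14.33)/0.02
Step 4: t = 2.662/0.02 = 133.1 min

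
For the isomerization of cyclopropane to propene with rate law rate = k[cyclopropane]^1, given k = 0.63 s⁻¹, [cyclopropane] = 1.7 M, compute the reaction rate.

1.071 M/s

Step 1: Identify the rate law: rate = k[cyclopropane]^1
Step 2: Substitute values: rate = 0.63 × (1.7)^1
Step 3: Calculate: rate = 0.63 × 1.7 = 1.071 M/s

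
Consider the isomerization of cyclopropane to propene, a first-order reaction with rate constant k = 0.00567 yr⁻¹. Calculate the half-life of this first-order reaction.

122.2 yr

Step 1: For a first-order reaction, t₁/₂ = ln(2)/k
Step 2: t₁/₂ = ln(2)/0.00567
Step 3: t₁/₂ = 0.6931/0.00567 = 122.2 yr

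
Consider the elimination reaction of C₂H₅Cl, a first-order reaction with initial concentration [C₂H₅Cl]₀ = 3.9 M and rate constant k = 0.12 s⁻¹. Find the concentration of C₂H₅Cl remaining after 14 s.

0.7269 M

Step 1: For a first-order reaction: [C₂H₅Cl] = [C₂H₅Cl]₀ × e^(-kt)
Step 2: [C₂H₅Cl] = 3.9 × e^(-0.12 × 14)
Step 3: [C₂H₅Cl] = 3.9 × e^(-1.68)
Step 4: [C₂H₅Cl] = 3.9 × 0.186374 = 0.7269 M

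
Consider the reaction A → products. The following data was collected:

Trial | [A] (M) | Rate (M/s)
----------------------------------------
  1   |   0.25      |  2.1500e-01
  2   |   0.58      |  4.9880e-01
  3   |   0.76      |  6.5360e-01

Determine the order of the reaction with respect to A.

first order (1)

Step 1: Compare trials to find order n where rate₂/rate₁ = ([A]₂/[A]₁)^n
Step 2: rate₂/rate₁ = 4.9880e-01/2.1500e-01 = 2.32
Step 3: [A]₂/[A]₁ = 0.58/0.25 = 2.32
Step 4: n = ln(2.32)/ln(2.32) = 1.00 ≈ 1
Step 5: The reaction is first order in A.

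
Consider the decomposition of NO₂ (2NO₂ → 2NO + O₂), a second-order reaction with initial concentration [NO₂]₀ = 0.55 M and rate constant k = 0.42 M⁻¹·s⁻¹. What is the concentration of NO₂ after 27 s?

0.076 M

Step 1: For a second-order reaction: 1/[NO₂] = 1/[NO₂]₀ + kt
Step 2: 1/[NO₂] = 1/0.55 + 0.42 × 27
Step 3: 1/[NO₂] = 1.818 + 11.34 = 13.16
Step 4: [NO₂] = 1/13.16 = 0.076 M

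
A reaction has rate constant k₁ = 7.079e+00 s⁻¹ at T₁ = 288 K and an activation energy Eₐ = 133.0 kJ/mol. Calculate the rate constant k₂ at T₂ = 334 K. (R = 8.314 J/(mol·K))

1.487e+04 s⁻¹

Step 1: Use the two-temperature Arrhenius form: ln(k₂/k₁) = -Eₐ/R × (1/T₂ - 1/T₁)
Step 2: Convert Eₐ to J/mol: 133.0 kJ/mol = 133000 J/mol
Step 3: 1/T₂ - 1/T₁ = 1/334 - 1/288 = -4.782102e-04 K⁻¹
Step 4: ln(k₂/k₁) = -133000/8.314 × -4.782102e-04 = 7.64998
Step 5: k₂ = k₁ × exp(7.64998) = 7.079e+00 × 2.10060e+03 = 1.487e+04 s⁻¹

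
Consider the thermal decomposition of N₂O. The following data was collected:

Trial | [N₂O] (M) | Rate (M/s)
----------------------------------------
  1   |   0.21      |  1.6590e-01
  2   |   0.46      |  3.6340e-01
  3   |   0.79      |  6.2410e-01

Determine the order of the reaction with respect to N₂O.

first order (1)

Step 1: Compare trials to find order n where rate₂/rate₁ = ([N₂O]₂/[N₂O]₁)^n
Step 2: rate₂/rate₁ = 3.6340e-01/1.6590e-01 = 2.19
Step 3: [N₂O]₂/[N₂O]₁ = 0.46/0.21 = 2.19
Step 4: n = ln(2.19)/ln(2.19) = 1.00 ≈ 1
Step 5: The reaction is first order in N₂O.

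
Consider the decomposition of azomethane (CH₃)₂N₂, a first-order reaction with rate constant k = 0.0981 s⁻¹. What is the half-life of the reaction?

7.066 s

Step 1: For a first-order reaction, t₁/₂ = ln(2)/k
Step 2: t₁/₂ = ln(2)/0.0981
Step 3: t₁/₂ = 0.6931/0.0981 = 7.066 s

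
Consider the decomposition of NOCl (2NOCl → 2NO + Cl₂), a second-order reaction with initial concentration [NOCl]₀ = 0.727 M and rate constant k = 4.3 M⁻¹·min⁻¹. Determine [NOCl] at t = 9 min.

0.02495 M

Step 1: For a second-order reaction: 1/[NOCl] = 1/[NOCl]₀ + kt
Step 2: 1/[NOCl] = 1/0.727 + 4.3 × 9
Step 3: 1/[NOCl] = 1.376 + 38.7 = 40.08
Step 4: [NOCl] = 1/40.08 = 0.02495 M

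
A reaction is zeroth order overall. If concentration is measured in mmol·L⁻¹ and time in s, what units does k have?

mmol·L⁻¹·s⁻¹

Step 1: For overall order n, rate = k × (concentration)^n.
Step 2: Rate has units mmol·L⁻¹·s⁻¹; concentration term has units (mmol·L⁻¹)^0.
Step 3: k = rate / (concentration)^n, so units of k = (mmol·L⁻¹)^(1-0)·s⁻¹ = mmol·L⁻¹·s⁻¹.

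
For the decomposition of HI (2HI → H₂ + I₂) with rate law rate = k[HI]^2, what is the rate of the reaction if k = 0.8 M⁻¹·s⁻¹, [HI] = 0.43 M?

0.1479 M/s

Step 1: Identify the rate law: rate = k[HI]^2
Step 2: Substitute values: rate = 0.8 × (0.43)^2
Step 3: Calculate: rate = 0.8 × 0.1849 = 0.14792 M/s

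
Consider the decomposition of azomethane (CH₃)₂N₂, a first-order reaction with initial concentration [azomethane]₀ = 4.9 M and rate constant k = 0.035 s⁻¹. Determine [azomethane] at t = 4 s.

4.26 M

Step 1: For a first-order reaction: [azomethane] = [azomethane]₀ × e^(-kt)
Step 2: [azomethane] = 4.9 × e^(-0.035 × 4)
Step 3: [azomethane] = 4.9 × e^(-0.14)
Step 4: [azomethane] = 4.9 × 0.869358 = 4.26 M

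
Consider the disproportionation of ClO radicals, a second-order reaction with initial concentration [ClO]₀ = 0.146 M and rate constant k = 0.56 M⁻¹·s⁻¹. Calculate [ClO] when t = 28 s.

0.04439 M

Step 1: For a second-order reaction: 1/[ClO] = 1/[ClO]₀ + kt
Step 2: 1/[ClO] = 1/0.146 + 0.56 × 28
Step 3: 1/[ClO] = 6.849 + 15.68 = 22.53
Step 4: [ClO] = 1/22.53 = 0.04439 M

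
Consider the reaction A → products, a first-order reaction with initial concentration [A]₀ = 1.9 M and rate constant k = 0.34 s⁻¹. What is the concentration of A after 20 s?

0.002116 M

Step 1: For a first-order reaction: [A] = [A]₀ × e^(-kt)
Step 2: [A] = 1.9 × e^(-0.34 × 20)
Step 3: [A] = 1.9 × e^(-6.8)
Step 4: [A] = 1.9 × 0.00111378 = 0.002116 M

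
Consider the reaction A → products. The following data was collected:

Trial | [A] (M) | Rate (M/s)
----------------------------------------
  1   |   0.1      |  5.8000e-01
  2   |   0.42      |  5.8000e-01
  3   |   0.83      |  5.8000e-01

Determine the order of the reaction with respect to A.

zeroth order (0)

Step 1: Compare trials - when concentration changes, rate stays constant.
Step 2: rate₂/rate₁ = 5.8000e-01/5.8000e-01 = 1
Step 3: [A]₂/[A]₁ = 0.42/0.1 = 4.2
Step 4: Since rate ratio ≈ (conc ratio)^0, the reaction is zeroth order.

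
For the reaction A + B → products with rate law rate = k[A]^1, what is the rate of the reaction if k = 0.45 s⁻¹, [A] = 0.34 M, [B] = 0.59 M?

0.153 M/s

Step 1: The rate law is rate = k[A]^1
Step 2: Note that the rate does not depend on [B] (zero order in B).
Step 3: rate = 0.45 × (0.34)^1 = 0.153 M/s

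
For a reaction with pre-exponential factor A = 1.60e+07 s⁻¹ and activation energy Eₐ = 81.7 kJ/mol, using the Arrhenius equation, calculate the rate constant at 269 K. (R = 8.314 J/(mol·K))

2.18e-09 s⁻¹

Step 1: Use the Arrhenius equation: k = A × exp(-Eₐ/RT)
Step 2: Convert Eₐ to J/mol: 81.7 kJ/mol = 81700 J/mol
Step 3: Calculate the exponent: -Eₐ/(RT) = -81700/(8.314 × 269) = -36.53085
Step 4: k = 1.60e+07 × exp(-36.53085)
Step 5: k = 1.60e+07 × 1.36412e-16 = 2.1826e-09 s⁻¹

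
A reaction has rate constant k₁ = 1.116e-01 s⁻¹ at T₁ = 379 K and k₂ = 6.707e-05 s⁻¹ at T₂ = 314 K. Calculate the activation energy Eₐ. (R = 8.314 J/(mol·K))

112.9 kJ/mol

Step 1: Use the two-temperature Arrhenius form: ln(k₂/k₁) = -Eₐ/R × (1/T₂ - 1/T₁)
Step 2: ln(k₂/k₁) = ln(6.707e-05/1.116e-01) = ln(0.000600986) = -7.41694
Step 3: 1/T₂ - 1/T₁ = 1/314 - 1/379 = 5.461909e-04 K⁻¹
Step 4: Eₐ = -R × ln(k₂/k₁) / (1/T₂ - 1/T₁) = -8.314 × -7.41694 / 5.461909e-04
Step 5: Eₐ = 1.1290e+05 J/mol = 112.9 kJ/mol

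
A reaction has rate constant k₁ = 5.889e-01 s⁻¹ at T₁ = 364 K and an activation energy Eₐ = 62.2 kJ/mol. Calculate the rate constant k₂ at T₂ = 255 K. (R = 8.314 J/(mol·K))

9.007e-05 s⁻¹

Step 1: Use the two-temperature Arrhenius form: ln(k₂/k₁) = -Eₐ/R × (1/T₂ - 1/T₁)
Step 2: Convert Eₐ to J/mol: 62.2 kJ/mol = 62200 J/mol
Step 3: 1/T₂ - 1/T₁ = 1/255 - 1/364 = 1.174316e-03 K⁻¹
Step 4: ln(k₂/k₁) = -62200/8.314 × 1.174316e-03 = -8.78548
Step 5: k₂ = k₁ × exp(-8.78548) = 5.889e-01 × 1.52938e-04 = 9.007e-05 s⁻¹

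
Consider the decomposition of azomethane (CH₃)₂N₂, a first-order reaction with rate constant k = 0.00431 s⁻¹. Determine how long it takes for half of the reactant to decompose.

160.8 s

Step 1: For a first-order reaction, t₁/₂ = ln(2)/k
Step 2: t₁/₂ = ln(2)/0.00431
Step 3: t₁/₂ = 0.6931/0.00431 = 160.8 s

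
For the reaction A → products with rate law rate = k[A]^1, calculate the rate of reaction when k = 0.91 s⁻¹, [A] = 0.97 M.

0.8827 M/s

Step 1: Identify the rate law: rate = k[A]^1
Step 2: Substitute values: rate = 0.91 × (0.97)^1
Step 3: Calculate: rate = 0.91 × 0.97 = 0.8827 M/s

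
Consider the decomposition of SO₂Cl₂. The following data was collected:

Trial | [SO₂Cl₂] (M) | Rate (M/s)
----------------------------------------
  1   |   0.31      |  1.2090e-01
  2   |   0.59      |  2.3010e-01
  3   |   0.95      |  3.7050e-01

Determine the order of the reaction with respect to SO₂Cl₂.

first order (1)

Step 1: Compare trials to find order n where rate₂/rate₁ = ([SO₂Cl₂]₂/[SO₂Cl₂]₁)^n
Step 2: rate₂/rate₁ = 2.3010e-01/1.2090e-01 = 1.903
Step 3: [SO₂Cl₂]₂/[SO₂Cl₂]₁ = 0.59/0.31 = 1.903
Step 4: n = ln(1.903)/ln(1.903) = 1.00 ≈ 1
Step 5: The reaction is first order in SO₂Cl₂.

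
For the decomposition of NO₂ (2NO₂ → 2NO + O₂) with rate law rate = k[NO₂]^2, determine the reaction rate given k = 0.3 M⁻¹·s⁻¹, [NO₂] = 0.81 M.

0.1968 M/s

Step 1: Identify the rate law: rate = k[NO₂]^2
Step 2: Substitute values: rate = 0.3 × (0.81)^2
Step 3: Calculate: rate = 0.3 × 0.6561 = 0.19683 M/s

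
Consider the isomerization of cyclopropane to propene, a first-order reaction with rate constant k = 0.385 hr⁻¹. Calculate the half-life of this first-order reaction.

1.8 hr

Step 1: For a first-order reaction, t₁/₂ = ln(2)/k
Step 2: t₁/₂ = ln(2)/0.385
Step 3: t₁/₂ = 0.6931/0.385 = 1.8 hr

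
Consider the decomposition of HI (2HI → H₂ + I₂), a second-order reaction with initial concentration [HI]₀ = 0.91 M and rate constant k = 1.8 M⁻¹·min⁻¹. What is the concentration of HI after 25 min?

0.02169 M

Step 1: For a second-order reaction: 1/[HI] = 1/[HI]₀ + kt
Step 2: 1/[HI] = 1/0.91 + 1.8 × 25
Step 3: 1/[HI] = 1.099 + 45 = 46.1
Step 4: [HI] = 1/46.1 = 0.02169 M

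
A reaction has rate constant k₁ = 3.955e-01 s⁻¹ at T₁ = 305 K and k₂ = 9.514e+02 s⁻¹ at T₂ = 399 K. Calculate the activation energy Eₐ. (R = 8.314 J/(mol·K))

83.8 kJ/mol

Step 1: Use the two-temperature Arrhenius form: ln(k₂/k₁) = -Eₐ/R × (1/T₂ - 1/T₁)
Step 2: ln(k₂/k₁) = ln(9.514e+02/3.955e-01) = ln(2405.56) = 7.78554
Step 3: 1/T₂ - 1/T₁ = 1/399 - 1/305 = -7.724229e-04 K⁻¹
Step 4: Eₐ = -R × ln(k₂/k₁) / (1/T₂ - 1/T₁) = -8.314 × 7.78554 / -7.724229e-04
Step 5: Eₐ = 8.3800e+04 J/mol = 83.8 kJ/mol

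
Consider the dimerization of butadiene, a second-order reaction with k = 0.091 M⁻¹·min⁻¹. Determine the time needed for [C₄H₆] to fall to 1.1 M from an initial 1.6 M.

3.122 min

Step 1: For second-order: t = (1/[C₄H₆] - 1/[C₄H₆]₀)/k
Step 2: t = (1/1.1 - 1/1.6)/0.091
Step 3: t = (0.9091 - 0.625)/0.091
Step 4: t = 0.2841/0.091 = 3.122 min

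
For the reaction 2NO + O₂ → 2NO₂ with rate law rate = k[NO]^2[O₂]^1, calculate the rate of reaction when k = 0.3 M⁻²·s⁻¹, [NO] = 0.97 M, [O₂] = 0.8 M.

0.2258 M/s

Step 1: The rate law is rate = k[NO]^2[O₂]^1
Step 2: Substitute: rate = 0.3 × (0.97)^2 × (0.8)^1
Step 3: rate = 0.3 × 0.9409 × 0.8 = 0.225816 M/s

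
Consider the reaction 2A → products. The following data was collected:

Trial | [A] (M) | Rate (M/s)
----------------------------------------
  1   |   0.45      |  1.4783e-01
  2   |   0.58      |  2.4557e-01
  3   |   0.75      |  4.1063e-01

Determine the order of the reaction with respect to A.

second order (2)

Step 1: Compare trials to find order n where rate₂/rate₁ = ([A]₂/[A]₁)^n
Step 2: rate₂/rate₁ = 2.4557e-01/1.4783e-01 = 1.661
Step 3: [A]₂/[A]₁ = 0.58/0.45 = 1.289
Step 4: n = ln(1.661)/ln(1.289) = 2.00 ≈ 2
Step 5: The reaction is second order in A.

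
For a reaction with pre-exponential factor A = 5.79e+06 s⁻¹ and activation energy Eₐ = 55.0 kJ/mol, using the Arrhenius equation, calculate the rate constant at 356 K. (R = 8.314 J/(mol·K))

4.93e-02 s⁻¹

Step 1: Use the Arrhenius equation: k = A × exp(-Eₐ/RT)
Step 2: Convert Eₐ to J/mol: 55.0 kJ/mol = 55000 J/mol
Step 3: Calculate the exponent: -Eₐ/(RT) = -55000/(8.314 × 356) = -18.58244
Step 4: k = 5.79e+06 × exp(-18.58244)
Step 5: k = 5.79e+06 × 8.50646e-09 = 4.9252e-02 s⁻¹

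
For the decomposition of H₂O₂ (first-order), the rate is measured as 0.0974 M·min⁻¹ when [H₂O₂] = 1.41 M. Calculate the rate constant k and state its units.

0.06908 min⁻¹

Step 1: rate = k[H₂O₂]^1, so k = rate / [H₂O₂]^1.
Step 2: k = 0.0974 / (1.41)^1 = 0.0974 / 1.41.
Step 3: k = 0.06908 min⁻¹.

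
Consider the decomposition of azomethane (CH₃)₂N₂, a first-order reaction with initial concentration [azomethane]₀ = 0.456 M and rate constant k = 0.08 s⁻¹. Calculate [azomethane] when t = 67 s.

0.002144 M

Step 1: For a first-order reaction: [azomethane] = [azomethane]₀ × e^(-kt)
Step 2: [azomethane] = 0.456 × e^(-0.08 × 67)
Step 3: [azomethane] = 0.456 × e^(-5.36)
Step 4: [azomethane] = 0.456 × 0.00470091 = 0.002144 M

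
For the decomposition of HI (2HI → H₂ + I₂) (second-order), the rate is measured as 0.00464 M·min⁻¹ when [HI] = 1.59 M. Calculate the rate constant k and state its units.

0.001835 M⁻¹·min⁻¹

Step 1: rate = k[HI]^2, so k = rate / [HI]^2.
Step 2: k = 0.00464 / (1.59)^2 = 0.00464 / 2.528.
Step 3: k = 0.001835 M⁻¹·min⁻¹.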